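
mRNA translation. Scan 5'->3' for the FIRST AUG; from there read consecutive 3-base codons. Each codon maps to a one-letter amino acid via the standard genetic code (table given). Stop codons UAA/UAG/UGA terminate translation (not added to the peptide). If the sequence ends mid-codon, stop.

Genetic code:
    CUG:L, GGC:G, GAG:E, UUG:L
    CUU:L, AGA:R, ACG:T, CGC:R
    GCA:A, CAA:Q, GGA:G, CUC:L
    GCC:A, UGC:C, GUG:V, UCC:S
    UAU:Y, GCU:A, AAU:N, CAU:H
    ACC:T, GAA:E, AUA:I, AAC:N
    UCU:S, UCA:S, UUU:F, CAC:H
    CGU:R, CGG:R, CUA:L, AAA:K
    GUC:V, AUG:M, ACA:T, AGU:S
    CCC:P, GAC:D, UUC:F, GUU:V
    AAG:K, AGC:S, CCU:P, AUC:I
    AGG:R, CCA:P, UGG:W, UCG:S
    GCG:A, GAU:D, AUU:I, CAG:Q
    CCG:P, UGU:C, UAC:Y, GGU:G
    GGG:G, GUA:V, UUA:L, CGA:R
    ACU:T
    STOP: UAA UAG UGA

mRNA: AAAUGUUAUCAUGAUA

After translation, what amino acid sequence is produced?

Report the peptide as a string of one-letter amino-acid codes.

Answer: MLS

Derivation:
start AUG at pos 2
pos 2: AUG -> M; peptide=M
pos 5: UUA -> L; peptide=ML
pos 8: UCA -> S; peptide=MLS
pos 11: UGA -> STOP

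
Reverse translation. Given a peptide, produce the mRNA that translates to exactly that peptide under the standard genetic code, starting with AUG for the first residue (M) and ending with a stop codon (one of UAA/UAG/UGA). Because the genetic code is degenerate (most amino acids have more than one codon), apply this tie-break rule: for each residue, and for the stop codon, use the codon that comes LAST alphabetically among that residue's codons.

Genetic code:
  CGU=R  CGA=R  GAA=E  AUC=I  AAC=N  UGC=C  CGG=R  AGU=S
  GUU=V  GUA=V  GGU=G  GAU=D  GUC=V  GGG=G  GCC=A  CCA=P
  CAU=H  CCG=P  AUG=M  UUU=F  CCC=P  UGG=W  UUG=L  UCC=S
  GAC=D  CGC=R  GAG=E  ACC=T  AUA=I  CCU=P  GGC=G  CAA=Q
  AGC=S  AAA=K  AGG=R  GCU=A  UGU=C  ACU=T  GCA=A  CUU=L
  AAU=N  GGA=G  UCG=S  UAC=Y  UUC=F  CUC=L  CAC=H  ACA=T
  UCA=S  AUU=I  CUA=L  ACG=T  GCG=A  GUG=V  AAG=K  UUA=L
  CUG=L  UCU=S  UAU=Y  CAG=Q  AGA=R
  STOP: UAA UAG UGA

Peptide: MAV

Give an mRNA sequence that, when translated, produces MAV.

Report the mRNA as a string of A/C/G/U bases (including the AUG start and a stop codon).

residue 1: M -> AUG (start codon)
residue 2: A codons sorted = GCA,GCC,GCG,GCU -> pick last = GCU
residue 3: V codons sorted = GUA,GUC,GUG,GUU -> pick last = GUU
terminator: stop codons sorted = UAA,UAG,UGA -> pick last = UGA

Answer: mRNA: AUGGCUGUUUGA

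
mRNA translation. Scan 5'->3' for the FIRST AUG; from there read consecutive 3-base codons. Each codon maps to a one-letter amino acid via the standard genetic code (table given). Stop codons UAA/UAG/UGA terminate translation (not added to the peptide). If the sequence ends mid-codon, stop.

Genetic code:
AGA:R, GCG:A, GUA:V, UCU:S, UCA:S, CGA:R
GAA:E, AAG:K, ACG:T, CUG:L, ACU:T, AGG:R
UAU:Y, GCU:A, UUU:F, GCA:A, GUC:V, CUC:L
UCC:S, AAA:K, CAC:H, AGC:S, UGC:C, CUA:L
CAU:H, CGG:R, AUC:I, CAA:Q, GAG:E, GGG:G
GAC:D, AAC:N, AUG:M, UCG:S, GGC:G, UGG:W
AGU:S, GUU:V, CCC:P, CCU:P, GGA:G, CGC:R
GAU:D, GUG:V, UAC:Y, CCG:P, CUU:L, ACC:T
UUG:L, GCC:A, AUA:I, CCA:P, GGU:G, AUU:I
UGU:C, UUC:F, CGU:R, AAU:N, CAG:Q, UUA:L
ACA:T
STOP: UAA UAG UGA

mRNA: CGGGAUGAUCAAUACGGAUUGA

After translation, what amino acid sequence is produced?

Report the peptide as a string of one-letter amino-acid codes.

start AUG at pos 4
pos 4: AUG -> M; peptide=M
pos 7: AUC -> I; peptide=MI
pos 10: AAU -> N; peptide=MIN
pos 13: ACG -> T; peptide=MINT
pos 16: GAU -> D; peptide=MINTD
pos 19: UGA -> STOP

Answer: MINTD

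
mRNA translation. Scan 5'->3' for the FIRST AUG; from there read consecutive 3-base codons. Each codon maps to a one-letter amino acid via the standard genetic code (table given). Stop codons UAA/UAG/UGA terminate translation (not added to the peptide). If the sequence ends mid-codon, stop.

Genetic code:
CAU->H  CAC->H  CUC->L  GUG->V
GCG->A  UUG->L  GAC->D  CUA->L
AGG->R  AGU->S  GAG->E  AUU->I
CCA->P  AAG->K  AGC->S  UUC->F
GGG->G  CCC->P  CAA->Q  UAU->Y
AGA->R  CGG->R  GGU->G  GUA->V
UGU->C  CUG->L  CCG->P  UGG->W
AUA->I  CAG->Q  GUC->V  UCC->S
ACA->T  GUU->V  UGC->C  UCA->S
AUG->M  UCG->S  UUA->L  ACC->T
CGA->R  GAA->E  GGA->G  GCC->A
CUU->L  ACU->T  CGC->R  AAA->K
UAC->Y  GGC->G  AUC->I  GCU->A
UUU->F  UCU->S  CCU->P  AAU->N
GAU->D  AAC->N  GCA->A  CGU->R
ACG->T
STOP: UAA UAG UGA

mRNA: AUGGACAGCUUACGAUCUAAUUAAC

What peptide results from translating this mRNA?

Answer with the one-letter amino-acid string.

start AUG at pos 0
pos 0: AUG -> M; peptide=M
pos 3: GAC -> D; peptide=MD
pos 6: AGC -> S; peptide=MDS
pos 9: UUA -> L; peptide=MDSL
pos 12: CGA -> R; peptide=MDSLR
pos 15: UCU -> S; peptide=MDSLRS
pos 18: AAU -> N; peptide=MDSLRSN
pos 21: UAA -> STOP

Answer: MDSLRSN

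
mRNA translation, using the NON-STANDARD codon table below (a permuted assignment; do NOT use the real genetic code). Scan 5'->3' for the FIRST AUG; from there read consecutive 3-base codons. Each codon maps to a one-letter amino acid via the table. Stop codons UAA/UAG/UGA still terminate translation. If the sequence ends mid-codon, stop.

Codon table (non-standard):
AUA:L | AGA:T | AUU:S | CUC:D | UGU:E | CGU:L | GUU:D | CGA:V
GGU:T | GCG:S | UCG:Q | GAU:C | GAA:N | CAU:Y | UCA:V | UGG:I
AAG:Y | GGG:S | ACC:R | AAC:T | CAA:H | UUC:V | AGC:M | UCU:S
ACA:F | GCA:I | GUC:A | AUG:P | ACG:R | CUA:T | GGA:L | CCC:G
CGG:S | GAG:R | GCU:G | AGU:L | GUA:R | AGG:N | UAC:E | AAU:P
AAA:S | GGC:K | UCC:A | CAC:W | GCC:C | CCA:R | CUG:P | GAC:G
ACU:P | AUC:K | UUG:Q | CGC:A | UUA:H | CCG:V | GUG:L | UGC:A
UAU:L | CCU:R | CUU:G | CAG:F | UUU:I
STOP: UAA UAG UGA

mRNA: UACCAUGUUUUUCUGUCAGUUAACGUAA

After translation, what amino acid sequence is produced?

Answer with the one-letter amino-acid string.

Answer: PIVEFHR

Derivation:
start AUG at pos 4
pos 4: AUG -> P; peptide=P
pos 7: UUU -> I; peptide=PI
pos 10: UUC -> V; peptide=PIV
pos 13: UGU -> E; peptide=PIVE
pos 16: CAG -> F; peptide=PIVEF
pos 19: UUA -> H; peptide=PIVEFH
pos 22: ACG -> R; peptide=PIVEFHR
pos 25: UAA -> STOP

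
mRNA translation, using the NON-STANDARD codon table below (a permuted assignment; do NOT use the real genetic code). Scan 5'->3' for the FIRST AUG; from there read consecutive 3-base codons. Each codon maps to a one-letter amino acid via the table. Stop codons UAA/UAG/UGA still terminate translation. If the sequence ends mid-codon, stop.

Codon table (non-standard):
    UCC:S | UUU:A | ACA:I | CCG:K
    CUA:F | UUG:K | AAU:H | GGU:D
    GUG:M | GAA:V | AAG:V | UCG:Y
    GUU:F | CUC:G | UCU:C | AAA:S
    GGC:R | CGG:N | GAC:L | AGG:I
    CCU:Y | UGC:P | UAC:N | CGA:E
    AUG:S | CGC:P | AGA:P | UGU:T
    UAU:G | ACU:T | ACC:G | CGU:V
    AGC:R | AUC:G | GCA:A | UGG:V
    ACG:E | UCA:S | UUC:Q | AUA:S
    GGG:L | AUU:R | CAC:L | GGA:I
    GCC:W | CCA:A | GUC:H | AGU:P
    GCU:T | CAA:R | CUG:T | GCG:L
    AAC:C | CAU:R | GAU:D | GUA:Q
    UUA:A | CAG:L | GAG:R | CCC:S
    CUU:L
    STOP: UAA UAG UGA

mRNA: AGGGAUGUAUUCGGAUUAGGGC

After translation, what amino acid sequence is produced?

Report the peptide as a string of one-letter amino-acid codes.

Answer: SGYD

Derivation:
start AUG at pos 4
pos 4: AUG -> S; peptide=S
pos 7: UAU -> G; peptide=SG
pos 10: UCG -> Y; peptide=SGY
pos 13: GAU -> D; peptide=SGYD
pos 16: UAG -> STOP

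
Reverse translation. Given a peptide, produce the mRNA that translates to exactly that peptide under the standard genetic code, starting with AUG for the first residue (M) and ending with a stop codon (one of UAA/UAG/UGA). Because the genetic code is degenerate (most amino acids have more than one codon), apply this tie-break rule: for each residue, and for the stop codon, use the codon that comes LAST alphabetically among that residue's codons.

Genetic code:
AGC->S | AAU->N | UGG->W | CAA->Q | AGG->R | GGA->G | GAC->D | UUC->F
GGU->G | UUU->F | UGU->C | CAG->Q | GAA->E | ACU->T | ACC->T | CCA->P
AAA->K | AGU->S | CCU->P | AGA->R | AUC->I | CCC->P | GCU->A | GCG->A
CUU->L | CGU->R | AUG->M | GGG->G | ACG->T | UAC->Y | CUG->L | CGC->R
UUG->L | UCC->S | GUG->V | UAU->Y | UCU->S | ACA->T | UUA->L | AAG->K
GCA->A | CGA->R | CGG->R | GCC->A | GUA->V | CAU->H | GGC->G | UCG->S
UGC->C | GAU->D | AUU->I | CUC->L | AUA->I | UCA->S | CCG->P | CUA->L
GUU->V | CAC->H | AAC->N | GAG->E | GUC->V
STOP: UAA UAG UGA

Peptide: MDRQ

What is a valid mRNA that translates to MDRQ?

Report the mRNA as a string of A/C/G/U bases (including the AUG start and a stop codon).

residue 1: M -> AUG (start codon)
residue 2: D codons sorted = GAC,GAU -> pick last = GAU
residue 3: R codons sorted = AGA,AGG,CGA,CGC,CGG,CGU -> pick last = CGU
residue 4: Q codons sorted = CAA,CAG -> pick last = CAG
terminator: stop codons sorted = UAA,UAG,UGA -> pick last = UGA

Answer: mRNA: AUGGAUCGUCAGUGA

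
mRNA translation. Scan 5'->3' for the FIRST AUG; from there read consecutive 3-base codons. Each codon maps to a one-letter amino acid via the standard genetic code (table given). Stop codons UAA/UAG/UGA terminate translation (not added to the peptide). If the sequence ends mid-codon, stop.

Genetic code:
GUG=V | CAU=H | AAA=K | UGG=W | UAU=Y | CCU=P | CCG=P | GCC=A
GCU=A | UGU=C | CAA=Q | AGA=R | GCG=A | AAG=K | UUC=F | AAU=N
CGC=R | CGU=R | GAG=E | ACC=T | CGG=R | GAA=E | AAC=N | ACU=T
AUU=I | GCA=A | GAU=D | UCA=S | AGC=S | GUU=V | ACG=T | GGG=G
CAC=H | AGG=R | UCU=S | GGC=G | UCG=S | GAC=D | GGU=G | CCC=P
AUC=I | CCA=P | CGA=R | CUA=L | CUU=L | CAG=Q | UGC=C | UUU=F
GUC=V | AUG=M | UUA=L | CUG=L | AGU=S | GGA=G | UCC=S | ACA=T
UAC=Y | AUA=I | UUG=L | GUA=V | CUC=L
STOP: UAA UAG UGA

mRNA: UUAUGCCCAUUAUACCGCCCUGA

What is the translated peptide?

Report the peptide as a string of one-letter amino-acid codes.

start AUG at pos 2
pos 2: AUG -> M; peptide=M
pos 5: CCC -> P; peptide=MP
pos 8: AUU -> I; peptide=MPI
pos 11: AUA -> I; peptide=MPII
pos 14: CCG -> P; peptide=MPIIP
pos 17: CCC -> P; peptide=MPIIPP
pos 20: UGA -> STOP

Answer: MPIIPP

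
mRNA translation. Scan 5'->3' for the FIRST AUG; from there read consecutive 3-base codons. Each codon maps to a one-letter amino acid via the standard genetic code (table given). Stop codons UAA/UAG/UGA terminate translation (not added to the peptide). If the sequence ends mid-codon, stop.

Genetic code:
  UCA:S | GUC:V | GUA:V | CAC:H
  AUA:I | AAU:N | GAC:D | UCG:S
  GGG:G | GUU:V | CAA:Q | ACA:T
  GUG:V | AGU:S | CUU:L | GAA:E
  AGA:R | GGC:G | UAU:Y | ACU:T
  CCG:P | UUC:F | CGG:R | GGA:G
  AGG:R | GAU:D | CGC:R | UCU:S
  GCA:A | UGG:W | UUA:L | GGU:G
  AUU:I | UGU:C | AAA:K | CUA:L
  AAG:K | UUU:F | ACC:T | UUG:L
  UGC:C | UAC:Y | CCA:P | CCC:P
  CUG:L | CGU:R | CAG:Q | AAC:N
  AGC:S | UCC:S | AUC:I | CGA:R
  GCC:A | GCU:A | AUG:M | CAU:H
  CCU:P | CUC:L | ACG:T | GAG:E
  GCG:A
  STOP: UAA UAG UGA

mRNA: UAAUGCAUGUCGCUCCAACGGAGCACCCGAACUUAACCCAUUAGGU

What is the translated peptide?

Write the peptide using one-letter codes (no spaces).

Answer: MHVAPTEHPNLTH

Derivation:
start AUG at pos 2
pos 2: AUG -> M; peptide=M
pos 5: CAU -> H; peptide=MH
pos 8: GUC -> V; peptide=MHV
pos 11: GCU -> A; peptide=MHVA
pos 14: CCA -> P; peptide=MHVAP
pos 17: ACG -> T; peptide=MHVAPT
pos 20: GAG -> E; peptide=MHVAPTE
pos 23: CAC -> H; peptide=MHVAPTEH
pos 26: CCG -> P; peptide=MHVAPTEHP
pos 29: AAC -> N; peptide=MHVAPTEHPN
pos 32: UUA -> L; peptide=MHVAPTEHPNL
pos 35: ACC -> T; peptide=MHVAPTEHPNLT
pos 38: CAU -> H; peptide=MHVAPTEHPNLTH
pos 41: UAG -> STOP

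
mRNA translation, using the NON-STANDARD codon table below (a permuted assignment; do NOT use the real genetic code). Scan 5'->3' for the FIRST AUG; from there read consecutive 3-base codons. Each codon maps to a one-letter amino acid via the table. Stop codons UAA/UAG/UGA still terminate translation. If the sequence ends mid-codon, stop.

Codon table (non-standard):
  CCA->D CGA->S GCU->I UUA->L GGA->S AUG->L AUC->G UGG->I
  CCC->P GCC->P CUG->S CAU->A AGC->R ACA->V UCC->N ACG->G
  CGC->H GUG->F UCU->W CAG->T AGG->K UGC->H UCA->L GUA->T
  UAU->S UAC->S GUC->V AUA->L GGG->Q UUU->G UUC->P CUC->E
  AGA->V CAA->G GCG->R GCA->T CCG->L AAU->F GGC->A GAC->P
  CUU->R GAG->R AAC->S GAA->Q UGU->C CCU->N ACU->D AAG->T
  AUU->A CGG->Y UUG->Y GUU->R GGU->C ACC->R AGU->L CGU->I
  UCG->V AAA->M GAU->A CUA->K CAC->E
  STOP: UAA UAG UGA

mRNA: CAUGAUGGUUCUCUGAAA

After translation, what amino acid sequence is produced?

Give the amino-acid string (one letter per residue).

start AUG at pos 1
pos 1: AUG -> L; peptide=L
pos 4: AUG -> L; peptide=LL
pos 7: GUU -> R; peptide=LLR
pos 10: CUC -> E; peptide=LLRE
pos 13: UGA -> STOP

Answer: LLRE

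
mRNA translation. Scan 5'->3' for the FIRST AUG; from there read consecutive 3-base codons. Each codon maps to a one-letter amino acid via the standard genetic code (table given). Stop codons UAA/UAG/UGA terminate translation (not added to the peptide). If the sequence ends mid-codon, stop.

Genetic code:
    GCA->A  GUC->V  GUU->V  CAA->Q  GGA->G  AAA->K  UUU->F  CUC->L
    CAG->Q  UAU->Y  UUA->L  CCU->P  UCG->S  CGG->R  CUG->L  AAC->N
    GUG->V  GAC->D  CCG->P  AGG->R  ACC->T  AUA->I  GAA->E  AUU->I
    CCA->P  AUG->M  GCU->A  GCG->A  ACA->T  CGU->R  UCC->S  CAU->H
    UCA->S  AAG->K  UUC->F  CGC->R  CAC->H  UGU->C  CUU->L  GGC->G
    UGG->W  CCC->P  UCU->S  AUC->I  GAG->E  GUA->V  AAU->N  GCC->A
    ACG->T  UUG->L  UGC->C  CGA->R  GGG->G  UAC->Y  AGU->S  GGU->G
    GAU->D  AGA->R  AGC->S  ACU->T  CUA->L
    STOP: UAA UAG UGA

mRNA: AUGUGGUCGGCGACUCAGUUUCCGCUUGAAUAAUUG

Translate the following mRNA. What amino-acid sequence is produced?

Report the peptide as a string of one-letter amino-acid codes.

start AUG at pos 0
pos 0: AUG -> M; peptide=M
pos 3: UGG -> W; peptide=MW
pos 6: UCG -> S; peptide=MWS
pos 9: GCG -> A; peptide=MWSA
pos 12: ACU -> T; peptide=MWSAT
pos 15: CAG -> Q; peptide=MWSATQ
pos 18: UUU -> F; peptide=MWSATQF
pos 21: CCG -> P; peptide=MWSATQFP
pos 24: CUU -> L; peptide=MWSATQFPL
pos 27: GAA -> E; peptide=MWSATQFPLE
pos 30: UAA -> STOP

Answer: MWSATQFPLE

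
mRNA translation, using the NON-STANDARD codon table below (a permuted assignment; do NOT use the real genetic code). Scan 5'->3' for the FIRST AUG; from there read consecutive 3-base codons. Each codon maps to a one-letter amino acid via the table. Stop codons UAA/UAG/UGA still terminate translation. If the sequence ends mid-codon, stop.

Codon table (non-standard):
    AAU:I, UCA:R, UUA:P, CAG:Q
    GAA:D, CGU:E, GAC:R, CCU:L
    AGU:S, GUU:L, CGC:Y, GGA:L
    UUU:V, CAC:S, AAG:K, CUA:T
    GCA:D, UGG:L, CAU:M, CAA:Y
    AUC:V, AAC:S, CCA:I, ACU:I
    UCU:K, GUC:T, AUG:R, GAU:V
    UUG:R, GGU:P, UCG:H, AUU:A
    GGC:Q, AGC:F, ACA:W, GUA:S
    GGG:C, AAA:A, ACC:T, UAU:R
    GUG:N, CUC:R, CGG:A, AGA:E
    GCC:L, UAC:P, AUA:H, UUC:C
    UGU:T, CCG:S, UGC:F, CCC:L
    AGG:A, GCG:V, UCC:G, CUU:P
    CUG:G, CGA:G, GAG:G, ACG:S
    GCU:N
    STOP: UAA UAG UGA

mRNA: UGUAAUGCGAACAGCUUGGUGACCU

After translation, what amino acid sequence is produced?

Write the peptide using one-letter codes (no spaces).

Answer: RGWNL

Derivation:
start AUG at pos 4
pos 4: AUG -> R; peptide=R
pos 7: CGA -> G; peptide=RG
pos 10: ACA -> W; peptide=RGW
pos 13: GCU -> N; peptide=RGWN
pos 16: UGG -> L; peptide=RGWNL
pos 19: UGA -> STOP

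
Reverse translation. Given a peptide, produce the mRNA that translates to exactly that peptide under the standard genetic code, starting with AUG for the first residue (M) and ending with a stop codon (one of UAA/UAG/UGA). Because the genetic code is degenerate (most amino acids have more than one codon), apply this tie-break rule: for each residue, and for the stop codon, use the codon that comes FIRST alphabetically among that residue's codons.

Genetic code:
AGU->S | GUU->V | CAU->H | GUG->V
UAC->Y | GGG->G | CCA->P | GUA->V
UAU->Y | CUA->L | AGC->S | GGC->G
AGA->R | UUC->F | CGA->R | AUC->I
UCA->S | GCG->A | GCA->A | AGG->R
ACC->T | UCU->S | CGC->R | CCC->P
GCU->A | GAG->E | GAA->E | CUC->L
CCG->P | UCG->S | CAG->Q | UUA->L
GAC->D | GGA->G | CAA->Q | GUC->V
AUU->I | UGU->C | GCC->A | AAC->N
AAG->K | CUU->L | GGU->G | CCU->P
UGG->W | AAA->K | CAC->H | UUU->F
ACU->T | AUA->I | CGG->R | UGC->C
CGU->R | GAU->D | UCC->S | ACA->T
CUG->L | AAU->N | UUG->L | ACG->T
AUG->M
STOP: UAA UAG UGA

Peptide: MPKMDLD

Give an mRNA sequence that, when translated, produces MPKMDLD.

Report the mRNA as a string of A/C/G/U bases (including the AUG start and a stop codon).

residue 1: M -> AUG (start codon)
residue 2: P codons sorted = CCA,CCC,CCG,CCU -> pick first = CCA
residue 3: K codons sorted = AAA,AAG -> pick first = AAA
residue 4: M -> AUG (only codon)
residue 5: D codons sorted = GAC,GAU -> pick first = GAC
residue 6: L codons sorted = CUA,CUC,CUG,CUU,UUA,UUG -> pick first = CUA
residue 7: D codons sorted = GAC,GAU -> pick first = GAC
terminator: stop codons sorted = UAA,UAG,UGA -> pick first = UAA

Answer: mRNA: AUGCCAAAAAUGGACCUAGACUAA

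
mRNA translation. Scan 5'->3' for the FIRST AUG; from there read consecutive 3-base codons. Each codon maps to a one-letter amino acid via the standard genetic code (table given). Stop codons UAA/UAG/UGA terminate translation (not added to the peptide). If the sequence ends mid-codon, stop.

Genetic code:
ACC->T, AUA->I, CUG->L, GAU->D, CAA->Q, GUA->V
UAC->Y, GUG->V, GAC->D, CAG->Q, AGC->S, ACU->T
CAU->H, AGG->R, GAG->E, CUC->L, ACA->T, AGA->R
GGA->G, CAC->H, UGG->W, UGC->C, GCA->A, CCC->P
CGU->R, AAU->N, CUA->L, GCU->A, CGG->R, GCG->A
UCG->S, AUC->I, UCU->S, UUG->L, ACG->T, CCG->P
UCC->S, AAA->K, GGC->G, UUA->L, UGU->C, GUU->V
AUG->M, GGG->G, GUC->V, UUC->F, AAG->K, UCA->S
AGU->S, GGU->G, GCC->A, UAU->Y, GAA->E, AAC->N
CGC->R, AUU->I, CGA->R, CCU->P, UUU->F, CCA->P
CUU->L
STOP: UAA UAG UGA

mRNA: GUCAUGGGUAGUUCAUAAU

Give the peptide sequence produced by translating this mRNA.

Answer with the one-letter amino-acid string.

Answer: MGSS

Derivation:
start AUG at pos 3
pos 3: AUG -> M; peptide=M
pos 6: GGU -> G; peptide=MG
pos 9: AGU -> S; peptide=MGS
pos 12: UCA -> S; peptide=MGSS
pos 15: UAA -> STOP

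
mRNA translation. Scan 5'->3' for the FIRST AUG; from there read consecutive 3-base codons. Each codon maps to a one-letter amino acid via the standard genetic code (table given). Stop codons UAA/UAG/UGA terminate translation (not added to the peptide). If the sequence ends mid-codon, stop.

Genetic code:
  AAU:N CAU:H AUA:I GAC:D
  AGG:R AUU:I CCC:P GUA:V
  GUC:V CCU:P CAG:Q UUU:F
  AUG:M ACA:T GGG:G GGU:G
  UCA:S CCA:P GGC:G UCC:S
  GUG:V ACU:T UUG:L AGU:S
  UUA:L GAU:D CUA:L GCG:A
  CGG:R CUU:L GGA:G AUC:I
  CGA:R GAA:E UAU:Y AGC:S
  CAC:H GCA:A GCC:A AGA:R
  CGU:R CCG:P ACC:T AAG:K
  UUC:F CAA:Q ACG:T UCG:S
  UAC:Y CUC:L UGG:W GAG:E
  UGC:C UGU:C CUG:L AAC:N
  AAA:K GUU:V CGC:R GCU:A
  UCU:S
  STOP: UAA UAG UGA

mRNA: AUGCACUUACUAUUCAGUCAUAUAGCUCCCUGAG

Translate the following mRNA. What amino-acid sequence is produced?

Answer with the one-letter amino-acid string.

Answer: MHLLFSHIAP

Derivation:
start AUG at pos 0
pos 0: AUG -> M; peptide=M
pos 3: CAC -> H; peptide=MH
pos 6: UUA -> L; peptide=MHL
pos 9: CUA -> L; peptide=MHLL
pos 12: UUC -> F; peptide=MHLLF
pos 15: AGU -> S; peptide=MHLLFS
pos 18: CAU -> H; peptide=MHLLFSH
pos 21: AUA -> I; peptide=MHLLFSHI
pos 24: GCU -> A; peptide=MHLLFSHIA
pos 27: CCC -> P; peptide=MHLLFSHIAP
pos 30: UGA -> STOP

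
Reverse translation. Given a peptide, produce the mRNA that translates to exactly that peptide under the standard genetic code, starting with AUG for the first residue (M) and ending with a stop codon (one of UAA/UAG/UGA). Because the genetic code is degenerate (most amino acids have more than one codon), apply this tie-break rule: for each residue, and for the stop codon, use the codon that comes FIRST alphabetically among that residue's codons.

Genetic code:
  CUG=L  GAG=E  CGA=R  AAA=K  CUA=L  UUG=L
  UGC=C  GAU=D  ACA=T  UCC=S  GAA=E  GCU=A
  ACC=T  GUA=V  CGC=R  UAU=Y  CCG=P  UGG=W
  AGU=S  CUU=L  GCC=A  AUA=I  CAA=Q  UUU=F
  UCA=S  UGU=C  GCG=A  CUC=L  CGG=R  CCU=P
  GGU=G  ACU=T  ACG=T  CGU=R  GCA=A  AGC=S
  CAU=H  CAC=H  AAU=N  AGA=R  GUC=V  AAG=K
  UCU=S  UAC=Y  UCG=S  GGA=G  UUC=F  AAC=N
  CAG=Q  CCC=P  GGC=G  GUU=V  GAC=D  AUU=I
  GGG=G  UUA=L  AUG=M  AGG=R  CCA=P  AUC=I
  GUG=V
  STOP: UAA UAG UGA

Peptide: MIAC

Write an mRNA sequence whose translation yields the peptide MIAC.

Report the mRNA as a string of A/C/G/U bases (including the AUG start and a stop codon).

Answer: mRNA: AUGAUAGCAUGCUAA

Derivation:
residue 1: M -> AUG (start codon)
residue 2: I codons sorted = AUA,AUC,AUU -> pick first = AUA
residue 3: A codons sorted = GCA,GCC,GCG,GCU -> pick first = GCA
residue 4: C codons sorted = UGC,UGU -> pick first = UGC
terminator: stop codons sorted = UAA,UAG,UGA -> pick first = UAA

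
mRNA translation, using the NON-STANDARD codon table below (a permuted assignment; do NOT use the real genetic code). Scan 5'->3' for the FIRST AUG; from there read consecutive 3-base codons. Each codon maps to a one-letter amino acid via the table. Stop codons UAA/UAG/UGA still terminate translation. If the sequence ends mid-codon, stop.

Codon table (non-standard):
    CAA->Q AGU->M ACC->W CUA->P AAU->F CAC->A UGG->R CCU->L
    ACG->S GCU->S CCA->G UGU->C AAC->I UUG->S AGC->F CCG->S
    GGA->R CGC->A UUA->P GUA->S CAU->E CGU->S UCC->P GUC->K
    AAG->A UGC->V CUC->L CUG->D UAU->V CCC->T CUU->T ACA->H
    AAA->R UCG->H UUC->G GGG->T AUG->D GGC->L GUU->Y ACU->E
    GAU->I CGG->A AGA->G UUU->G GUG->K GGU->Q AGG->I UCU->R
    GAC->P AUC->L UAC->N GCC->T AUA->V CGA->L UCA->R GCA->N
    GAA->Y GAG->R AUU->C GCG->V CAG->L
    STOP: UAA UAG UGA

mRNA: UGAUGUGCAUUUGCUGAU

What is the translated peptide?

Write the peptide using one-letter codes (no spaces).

Answer: DVCV

Derivation:
start AUG at pos 2
pos 2: AUG -> D; peptide=D
pos 5: UGC -> V; peptide=DV
pos 8: AUU -> C; peptide=DVC
pos 11: UGC -> V; peptide=DVCV
pos 14: UGA -> STOP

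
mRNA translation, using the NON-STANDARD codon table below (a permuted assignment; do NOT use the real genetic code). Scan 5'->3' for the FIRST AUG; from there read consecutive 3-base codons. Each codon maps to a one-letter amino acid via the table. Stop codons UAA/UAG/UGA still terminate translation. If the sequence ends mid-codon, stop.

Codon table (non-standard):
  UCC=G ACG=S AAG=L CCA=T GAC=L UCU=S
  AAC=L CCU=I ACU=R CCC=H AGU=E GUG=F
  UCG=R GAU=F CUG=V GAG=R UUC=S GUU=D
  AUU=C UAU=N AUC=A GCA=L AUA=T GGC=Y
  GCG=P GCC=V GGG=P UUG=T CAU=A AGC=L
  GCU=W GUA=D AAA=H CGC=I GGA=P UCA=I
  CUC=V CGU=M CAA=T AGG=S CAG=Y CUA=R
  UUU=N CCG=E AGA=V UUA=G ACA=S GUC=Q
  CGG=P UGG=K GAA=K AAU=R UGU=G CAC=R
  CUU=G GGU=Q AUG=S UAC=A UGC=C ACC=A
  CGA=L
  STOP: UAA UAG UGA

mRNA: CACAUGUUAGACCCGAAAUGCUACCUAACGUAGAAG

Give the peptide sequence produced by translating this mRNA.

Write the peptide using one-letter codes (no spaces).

start AUG at pos 3
pos 3: AUG -> S; peptide=S
pos 6: UUA -> G; peptide=SG
pos 9: GAC -> L; peptide=SGL
pos 12: CCG -> E; peptide=SGLE
pos 15: AAA -> H; peptide=SGLEH
pos 18: UGC -> C; peptide=SGLEHC
pos 21: UAC -> A; peptide=SGLEHCA
pos 24: CUA -> R; peptide=SGLEHCAR
pos 27: ACG -> S; peptide=SGLEHCARS
pos 30: UAG -> STOP

Answer: SGLEHCARS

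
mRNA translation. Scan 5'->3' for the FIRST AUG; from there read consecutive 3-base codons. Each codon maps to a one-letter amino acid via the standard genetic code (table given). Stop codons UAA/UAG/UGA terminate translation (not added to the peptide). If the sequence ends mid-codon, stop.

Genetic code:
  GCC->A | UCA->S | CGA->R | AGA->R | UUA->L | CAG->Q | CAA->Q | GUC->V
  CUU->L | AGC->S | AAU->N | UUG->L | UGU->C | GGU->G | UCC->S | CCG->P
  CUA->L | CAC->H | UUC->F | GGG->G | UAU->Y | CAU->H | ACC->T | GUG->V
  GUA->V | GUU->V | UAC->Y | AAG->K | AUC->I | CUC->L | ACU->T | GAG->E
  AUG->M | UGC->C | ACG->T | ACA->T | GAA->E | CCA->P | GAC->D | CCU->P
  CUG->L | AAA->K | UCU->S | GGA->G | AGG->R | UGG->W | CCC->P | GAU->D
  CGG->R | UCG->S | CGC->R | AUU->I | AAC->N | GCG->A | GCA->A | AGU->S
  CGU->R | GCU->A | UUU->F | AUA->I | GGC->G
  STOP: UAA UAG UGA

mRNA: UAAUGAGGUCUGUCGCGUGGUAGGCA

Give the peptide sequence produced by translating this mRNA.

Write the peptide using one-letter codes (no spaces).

Answer: MRSVAW

Derivation:
start AUG at pos 2
pos 2: AUG -> M; peptide=M
pos 5: AGG -> R; peptide=MR
pos 8: UCU -> S; peptide=MRS
pos 11: GUC -> V; peptide=MRSV
pos 14: GCG -> A; peptide=MRSVA
pos 17: UGG -> W; peptide=MRSVAW
pos 20: UAG -> STOP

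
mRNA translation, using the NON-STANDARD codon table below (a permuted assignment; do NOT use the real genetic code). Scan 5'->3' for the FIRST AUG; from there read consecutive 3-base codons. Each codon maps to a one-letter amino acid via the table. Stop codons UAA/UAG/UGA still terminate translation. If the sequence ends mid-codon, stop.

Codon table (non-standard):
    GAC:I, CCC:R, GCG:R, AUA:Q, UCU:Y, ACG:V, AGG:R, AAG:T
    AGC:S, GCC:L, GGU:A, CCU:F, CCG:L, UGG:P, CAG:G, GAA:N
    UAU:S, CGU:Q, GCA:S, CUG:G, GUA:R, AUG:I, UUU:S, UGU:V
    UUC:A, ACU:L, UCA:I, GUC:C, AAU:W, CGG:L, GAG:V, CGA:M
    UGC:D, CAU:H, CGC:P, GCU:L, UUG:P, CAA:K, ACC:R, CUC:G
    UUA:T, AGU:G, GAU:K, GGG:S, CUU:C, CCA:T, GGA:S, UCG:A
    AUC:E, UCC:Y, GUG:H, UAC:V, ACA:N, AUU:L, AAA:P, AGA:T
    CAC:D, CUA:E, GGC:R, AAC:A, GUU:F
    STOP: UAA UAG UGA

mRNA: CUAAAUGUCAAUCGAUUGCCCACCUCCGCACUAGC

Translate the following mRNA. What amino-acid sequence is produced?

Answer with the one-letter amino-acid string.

start AUG at pos 4
pos 4: AUG -> I; peptide=I
pos 7: UCA -> I; peptide=II
pos 10: AUC -> E; peptide=IIE
pos 13: GAU -> K; peptide=IIEK
pos 16: UGC -> D; peptide=IIEKD
pos 19: CCA -> T; peptide=IIEKDT
pos 22: CCU -> F; peptide=IIEKDTF
pos 25: CCG -> L; peptide=IIEKDTFL
pos 28: CAC -> D; peptide=IIEKDTFLD
pos 31: UAG -> STOP

Answer: IIEKDTFLD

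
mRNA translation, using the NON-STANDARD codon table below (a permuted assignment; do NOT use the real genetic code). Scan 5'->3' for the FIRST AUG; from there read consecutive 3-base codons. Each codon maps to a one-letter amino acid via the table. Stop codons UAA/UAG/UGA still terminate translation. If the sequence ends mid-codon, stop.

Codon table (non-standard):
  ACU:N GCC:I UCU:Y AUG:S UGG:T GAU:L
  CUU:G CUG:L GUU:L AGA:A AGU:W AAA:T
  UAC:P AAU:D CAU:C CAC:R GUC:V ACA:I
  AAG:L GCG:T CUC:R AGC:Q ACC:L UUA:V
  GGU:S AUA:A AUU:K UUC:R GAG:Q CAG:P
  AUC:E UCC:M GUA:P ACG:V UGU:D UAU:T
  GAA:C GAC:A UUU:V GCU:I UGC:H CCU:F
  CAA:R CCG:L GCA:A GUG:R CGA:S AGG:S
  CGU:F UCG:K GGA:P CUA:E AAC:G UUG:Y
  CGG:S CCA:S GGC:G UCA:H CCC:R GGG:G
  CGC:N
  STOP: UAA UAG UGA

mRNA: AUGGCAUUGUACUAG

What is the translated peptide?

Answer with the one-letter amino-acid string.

Answer: SAYP

Derivation:
start AUG at pos 0
pos 0: AUG -> S; peptide=S
pos 3: GCA -> A; peptide=SA
pos 6: UUG -> Y; peptide=SAY
pos 9: UAC -> P; peptide=SAYP
pos 12: UAG -> STOP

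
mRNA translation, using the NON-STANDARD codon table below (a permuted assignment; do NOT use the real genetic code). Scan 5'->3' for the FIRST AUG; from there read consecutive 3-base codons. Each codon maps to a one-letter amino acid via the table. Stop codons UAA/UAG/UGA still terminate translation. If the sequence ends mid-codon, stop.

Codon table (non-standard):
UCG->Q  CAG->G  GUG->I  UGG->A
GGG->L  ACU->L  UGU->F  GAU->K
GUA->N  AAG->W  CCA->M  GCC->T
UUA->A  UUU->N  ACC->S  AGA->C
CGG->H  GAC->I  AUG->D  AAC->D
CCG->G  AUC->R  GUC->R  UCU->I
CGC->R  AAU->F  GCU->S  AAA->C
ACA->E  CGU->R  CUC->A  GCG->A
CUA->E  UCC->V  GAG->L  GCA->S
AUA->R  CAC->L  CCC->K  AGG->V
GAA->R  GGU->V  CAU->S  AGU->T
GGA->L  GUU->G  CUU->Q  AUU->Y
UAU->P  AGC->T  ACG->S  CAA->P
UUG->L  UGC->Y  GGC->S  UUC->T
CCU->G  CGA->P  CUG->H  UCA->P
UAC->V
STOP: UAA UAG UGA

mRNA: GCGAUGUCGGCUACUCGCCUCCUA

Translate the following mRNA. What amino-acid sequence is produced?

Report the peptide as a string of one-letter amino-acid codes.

Answer: DQSLRAE

Derivation:
start AUG at pos 3
pos 3: AUG -> D; peptide=D
pos 6: UCG -> Q; peptide=DQ
pos 9: GCU -> S; peptide=DQS
pos 12: ACU -> L; peptide=DQSL
pos 15: CGC -> R; peptide=DQSLR
pos 18: CUC -> A; peptide=DQSLRA
pos 21: CUA -> E; peptide=DQSLRAE
pos 24: only 0 nt remain (<3), stop (end of mRNA)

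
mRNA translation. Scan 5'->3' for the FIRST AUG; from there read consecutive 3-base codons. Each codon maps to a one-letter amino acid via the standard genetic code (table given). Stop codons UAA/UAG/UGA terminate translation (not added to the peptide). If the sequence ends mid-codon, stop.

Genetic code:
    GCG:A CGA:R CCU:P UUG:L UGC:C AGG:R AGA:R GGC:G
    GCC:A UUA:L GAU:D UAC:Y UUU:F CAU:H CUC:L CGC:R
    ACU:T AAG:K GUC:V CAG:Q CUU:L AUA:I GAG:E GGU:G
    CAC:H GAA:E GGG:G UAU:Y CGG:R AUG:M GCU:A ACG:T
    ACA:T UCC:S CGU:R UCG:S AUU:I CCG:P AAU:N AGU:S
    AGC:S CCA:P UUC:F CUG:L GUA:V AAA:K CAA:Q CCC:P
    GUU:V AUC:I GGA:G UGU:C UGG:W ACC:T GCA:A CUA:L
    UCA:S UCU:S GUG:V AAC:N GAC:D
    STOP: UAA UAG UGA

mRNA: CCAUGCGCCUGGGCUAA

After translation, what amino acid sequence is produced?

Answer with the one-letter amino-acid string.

start AUG at pos 2
pos 2: AUG -> M; peptide=M
pos 5: CGC -> R; peptide=MR
pos 8: CUG -> L; peptide=MRL
pos 11: GGC -> G; peptide=MRLG
pos 14: UAA -> STOP

Answer: MRLG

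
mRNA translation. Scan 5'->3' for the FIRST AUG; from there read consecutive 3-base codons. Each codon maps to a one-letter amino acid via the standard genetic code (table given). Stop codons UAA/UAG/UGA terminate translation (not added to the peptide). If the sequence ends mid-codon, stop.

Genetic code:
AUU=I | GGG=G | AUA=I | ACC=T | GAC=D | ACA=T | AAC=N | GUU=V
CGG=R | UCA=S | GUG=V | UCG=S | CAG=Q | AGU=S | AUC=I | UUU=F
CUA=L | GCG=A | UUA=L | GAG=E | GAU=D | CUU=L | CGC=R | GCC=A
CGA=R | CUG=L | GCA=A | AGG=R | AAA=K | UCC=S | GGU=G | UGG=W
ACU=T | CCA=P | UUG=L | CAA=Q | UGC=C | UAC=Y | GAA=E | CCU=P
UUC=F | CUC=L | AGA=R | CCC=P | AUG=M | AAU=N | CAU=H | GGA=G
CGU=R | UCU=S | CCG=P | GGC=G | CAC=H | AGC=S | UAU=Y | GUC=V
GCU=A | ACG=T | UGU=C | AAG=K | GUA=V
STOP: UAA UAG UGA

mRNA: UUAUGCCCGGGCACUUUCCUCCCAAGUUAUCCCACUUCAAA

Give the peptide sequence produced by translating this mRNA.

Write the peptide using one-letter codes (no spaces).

start AUG at pos 2
pos 2: AUG -> M; peptide=M
pos 5: CCC -> P; peptide=MP
pos 8: GGG -> G; peptide=MPG
pos 11: CAC -> H; peptide=MPGH
pos 14: UUU -> F; peptide=MPGHF
pos 17: CCU -> P; peptide=MPGHFP
pos 20: CCC -> P; peptide=MPGHFPP
pos 23: AAG -> K; peptide=MPGHFPPK
pos 26: UUA -> L; peptide=MPGHFPPKL
pos 29: UCC -> S; peptide=MPGHFPPKLS
pos 32: CAC -> H; peptide=MPGHFPPKLSH
pos 35: UUC -> F; peptide=MPGHFPPKLSHF
pos 38: AAA -> K; peptide=MPGHFPPKLSHFK
pos 41: only 0 nt remain (<3), stop (end of mRNA)

Answer: MPGHFPPKLSHFK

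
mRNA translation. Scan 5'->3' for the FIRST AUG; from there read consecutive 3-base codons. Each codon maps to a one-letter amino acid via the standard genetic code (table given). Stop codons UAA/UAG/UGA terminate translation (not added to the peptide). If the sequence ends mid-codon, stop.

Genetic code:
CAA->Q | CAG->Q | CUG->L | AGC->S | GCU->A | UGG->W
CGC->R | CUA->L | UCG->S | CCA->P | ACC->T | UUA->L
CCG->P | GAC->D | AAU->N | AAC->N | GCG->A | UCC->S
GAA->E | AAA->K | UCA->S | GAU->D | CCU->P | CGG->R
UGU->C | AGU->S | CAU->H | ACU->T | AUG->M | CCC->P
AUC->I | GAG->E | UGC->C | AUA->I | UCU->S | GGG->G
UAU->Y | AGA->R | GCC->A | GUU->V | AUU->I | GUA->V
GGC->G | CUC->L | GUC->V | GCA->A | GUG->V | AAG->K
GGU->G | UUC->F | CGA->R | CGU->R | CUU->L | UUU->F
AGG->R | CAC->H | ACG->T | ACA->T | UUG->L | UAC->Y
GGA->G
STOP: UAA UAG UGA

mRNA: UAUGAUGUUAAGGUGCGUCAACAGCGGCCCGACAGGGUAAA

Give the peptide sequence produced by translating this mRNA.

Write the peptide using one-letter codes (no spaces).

Answer: MMLRCVNSGPTG

Derivation:
start AUG at pos 1
pos 1: AUG -> M; peptide=M
pos 4: AUG -> M; peptide=MM
pos 7: UUA -> L; peptide=MML
pos 10: AGG -> R; peptide=MMLR
pos 13: UGC -> C; peptide=MMLRC
pos 16: GUC -> V; peptide=MMLRCV
pos 19: AAC -> N; peptide=MMLRCVN
pos 22: AGC -> S; peptide=MMLRCVNS
pos 25: GGC -> G; peptide=MMLRCVNSG
pos 28: CCG -> P; peptide=MMLRCVNSGP
pos 31: ACA -> T; peptide=MMLRCVNSGPT
pos 34: GGG -> G; peptide=MMLRCVNSGPTG
pos 37: UAA -> STOP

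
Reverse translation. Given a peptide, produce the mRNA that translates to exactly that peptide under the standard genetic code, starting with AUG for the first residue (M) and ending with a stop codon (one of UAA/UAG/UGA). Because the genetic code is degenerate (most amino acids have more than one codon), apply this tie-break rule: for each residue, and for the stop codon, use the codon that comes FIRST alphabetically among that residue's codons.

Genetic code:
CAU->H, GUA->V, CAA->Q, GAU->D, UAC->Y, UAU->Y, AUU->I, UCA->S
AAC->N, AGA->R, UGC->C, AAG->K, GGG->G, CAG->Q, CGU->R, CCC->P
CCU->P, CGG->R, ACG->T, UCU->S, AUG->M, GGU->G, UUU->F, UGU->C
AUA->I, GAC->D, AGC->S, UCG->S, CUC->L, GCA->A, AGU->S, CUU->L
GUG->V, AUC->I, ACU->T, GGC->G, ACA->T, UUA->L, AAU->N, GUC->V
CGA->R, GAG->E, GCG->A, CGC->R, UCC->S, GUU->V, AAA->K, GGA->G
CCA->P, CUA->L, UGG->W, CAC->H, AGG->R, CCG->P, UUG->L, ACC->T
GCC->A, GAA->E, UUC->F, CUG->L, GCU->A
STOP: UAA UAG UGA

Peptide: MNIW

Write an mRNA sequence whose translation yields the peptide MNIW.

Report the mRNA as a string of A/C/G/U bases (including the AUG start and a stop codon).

Answer: mRNA: AUGAACAUAUGGUAA

Derivation:
residue 1: M -> AUG (start codon)
residue 2: N codons sorted = AAC,AAU -> pick first = AAC
residue 3: I codons sorted = AUA,AUC,AUU -> pick first = AUA
residue 4: W -> UGG (only codon)
terminator: stop codons sorted = UAA,UAG,UGA -> pick first = UAA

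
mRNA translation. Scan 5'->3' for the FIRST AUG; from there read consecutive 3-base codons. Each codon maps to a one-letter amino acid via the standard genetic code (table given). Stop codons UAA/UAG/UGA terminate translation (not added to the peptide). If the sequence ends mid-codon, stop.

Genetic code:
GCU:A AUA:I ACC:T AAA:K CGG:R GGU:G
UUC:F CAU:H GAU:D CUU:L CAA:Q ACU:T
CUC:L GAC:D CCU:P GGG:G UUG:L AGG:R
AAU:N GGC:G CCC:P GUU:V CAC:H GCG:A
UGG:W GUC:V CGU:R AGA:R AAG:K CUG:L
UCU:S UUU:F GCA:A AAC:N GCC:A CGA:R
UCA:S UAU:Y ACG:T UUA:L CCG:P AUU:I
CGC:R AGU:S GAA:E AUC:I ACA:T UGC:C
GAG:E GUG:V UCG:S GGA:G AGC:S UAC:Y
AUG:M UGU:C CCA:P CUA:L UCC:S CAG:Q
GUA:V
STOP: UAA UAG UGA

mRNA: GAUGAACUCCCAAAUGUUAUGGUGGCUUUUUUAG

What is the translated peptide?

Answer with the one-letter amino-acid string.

Answer: MNSQMLWWLF

Derivation:
start AUG at pos 1
pos 1: AUG -> M; peptide=M
pos 4: AAC -> N; peptide=MN
pos 7: UCC -> S; peptide=MNS
pos 10: CAA -> Q; peptide=MNSQ
pos 13: AUG -> M; peptide=MNSQM
pos 16: UUA -> L; peptide=MNSQML
pos 19: UGG -> W; peptide=MNSQMLW
pos 22: UGG -> W; peptide=MNSQMLWW
pos 25: CUU -> L; peptide=MNSQMLWWL
pos 28: UUU -> F; peptide=MNSQMLWWLF
pos 31: UAG -> STOP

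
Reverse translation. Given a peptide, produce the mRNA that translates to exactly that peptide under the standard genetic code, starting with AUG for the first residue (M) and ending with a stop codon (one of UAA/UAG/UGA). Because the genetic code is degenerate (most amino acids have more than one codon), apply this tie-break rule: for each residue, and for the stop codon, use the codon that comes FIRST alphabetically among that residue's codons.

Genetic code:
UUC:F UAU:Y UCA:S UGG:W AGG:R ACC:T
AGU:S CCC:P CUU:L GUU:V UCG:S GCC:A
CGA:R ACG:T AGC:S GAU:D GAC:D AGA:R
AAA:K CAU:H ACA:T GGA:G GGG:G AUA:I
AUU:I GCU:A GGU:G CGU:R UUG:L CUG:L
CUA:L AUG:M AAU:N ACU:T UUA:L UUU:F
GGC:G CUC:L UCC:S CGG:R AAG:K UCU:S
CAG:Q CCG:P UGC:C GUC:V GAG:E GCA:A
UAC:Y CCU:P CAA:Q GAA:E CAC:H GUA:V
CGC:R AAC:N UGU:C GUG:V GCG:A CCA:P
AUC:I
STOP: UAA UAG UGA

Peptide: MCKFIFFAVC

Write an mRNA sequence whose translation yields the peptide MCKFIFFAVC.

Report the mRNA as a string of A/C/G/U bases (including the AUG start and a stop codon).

residue 1: M -> AUG (start codon)
residue 2: C codons sorted = UGC,UGU -> pick first = UGC
residue 3: K codons sorted = AAA,AAG -> pick first = AAA
residue 4: F codons sorted = UUC,UUU -> pick first = UUC
residue 5: I codons sorted = AUA,AUC,AUU -> pick first = AUA
residue 6: F codons sorted = UUC,UUU -> pick first = UUC
residue 7: F codons sorted = UUC,UUU -> pick first = UUC
residue 8: A codons sorted = GCA,GCC,GCG,GCU -> pick first = GCA
residue 9: V codons sorted = GUA,GUC,GUG,GUU -> pick first = GUA
residue 10: C codons sorted = UGC,UGU -> pick first = UGC
terminator: stop codons sorted = UAA,UAG,UGA -> pick first = UAA

Answer: mRNA: AUGUGCAAAUUCAUAUUCUUCGCAGUAUGCUAA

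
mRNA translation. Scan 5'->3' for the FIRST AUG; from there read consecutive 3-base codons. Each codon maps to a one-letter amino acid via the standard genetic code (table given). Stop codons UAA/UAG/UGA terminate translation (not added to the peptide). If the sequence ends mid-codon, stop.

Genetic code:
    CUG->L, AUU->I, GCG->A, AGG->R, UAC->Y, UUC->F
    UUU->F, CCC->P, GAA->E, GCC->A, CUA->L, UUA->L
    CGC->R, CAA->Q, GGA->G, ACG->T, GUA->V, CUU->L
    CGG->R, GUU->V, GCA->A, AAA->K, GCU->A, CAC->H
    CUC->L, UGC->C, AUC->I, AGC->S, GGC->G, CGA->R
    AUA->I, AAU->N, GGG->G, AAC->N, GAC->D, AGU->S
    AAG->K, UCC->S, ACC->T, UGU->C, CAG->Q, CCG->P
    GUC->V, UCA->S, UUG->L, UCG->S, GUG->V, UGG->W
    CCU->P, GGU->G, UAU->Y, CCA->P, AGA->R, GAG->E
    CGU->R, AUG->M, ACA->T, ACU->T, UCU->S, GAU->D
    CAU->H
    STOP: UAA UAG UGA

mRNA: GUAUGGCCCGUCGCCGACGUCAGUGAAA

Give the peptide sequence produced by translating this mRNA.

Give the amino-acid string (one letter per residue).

Answer: MARRRRQ

Derivation:
start AUG at pos 2
pos 2: AUG -> M; peptide=M
pos 5: GCC -> A; peptide=MA
pos 8: CGU -> R; peptide=MAR
pos 11: CGC -> R; peptide=MARR
pos 14: CGA -> R; peptide=MARRR
pos 17: CGU -> R; peptide=MARRRR
pos 20: CAG -> Q; peptide=MARRRRQ
pos 23: UGA -> STOP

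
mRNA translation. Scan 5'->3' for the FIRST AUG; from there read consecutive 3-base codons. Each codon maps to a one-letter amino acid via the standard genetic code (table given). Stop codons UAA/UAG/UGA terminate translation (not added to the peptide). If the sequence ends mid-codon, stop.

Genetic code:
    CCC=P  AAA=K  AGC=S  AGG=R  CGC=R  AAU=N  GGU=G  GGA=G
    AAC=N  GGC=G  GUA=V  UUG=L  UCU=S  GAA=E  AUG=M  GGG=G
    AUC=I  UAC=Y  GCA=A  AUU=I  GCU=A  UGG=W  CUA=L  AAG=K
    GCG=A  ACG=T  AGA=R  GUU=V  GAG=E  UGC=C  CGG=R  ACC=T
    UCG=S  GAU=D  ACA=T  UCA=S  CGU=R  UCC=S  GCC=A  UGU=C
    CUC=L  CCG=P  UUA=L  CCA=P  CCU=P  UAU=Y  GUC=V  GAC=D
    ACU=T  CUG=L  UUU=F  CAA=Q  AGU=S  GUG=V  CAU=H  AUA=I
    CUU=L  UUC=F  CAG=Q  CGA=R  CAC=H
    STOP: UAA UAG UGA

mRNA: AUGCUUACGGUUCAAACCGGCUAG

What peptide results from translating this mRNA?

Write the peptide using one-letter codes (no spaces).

Answer: MLTVQTG

Derivation:
start AUG at pos 0
pos 0: AUG -> M; peptide=M
pos 3: CUU -> L; peptide=ML
pos 6: ACG -> T; peptide=MLT
pos 9: GUU -> V; peptide=MLTV
pos 12: CAA -> Q; peptide=MLTVQ
pos 15: ACC -> T; peptide=MLTVQT
pos 18: GGC -> G; peptide=MLTVQTG
pos 21: UAG -> STOP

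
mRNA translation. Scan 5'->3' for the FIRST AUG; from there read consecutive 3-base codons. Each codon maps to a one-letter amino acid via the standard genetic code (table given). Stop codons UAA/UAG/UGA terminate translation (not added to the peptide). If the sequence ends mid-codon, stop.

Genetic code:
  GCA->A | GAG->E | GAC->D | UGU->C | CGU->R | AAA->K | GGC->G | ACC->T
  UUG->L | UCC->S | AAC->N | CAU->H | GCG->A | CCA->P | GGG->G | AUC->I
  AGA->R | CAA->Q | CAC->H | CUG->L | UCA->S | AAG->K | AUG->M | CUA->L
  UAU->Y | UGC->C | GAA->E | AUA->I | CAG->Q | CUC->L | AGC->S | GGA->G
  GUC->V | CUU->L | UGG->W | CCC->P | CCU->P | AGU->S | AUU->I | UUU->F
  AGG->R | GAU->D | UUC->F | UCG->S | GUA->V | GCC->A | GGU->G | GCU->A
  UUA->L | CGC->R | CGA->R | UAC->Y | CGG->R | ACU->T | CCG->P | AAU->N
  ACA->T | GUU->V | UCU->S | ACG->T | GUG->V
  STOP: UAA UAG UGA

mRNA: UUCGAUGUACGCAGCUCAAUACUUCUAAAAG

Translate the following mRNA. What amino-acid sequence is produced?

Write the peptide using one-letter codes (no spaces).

start AUG at pos 4
pos 4: AUG -> M; peptide=M
pos 7: UAC -> Y; peptide=MY
pos 10: GCA -> A; peptide=MYA
pos 13: GCU -> A; peptide=MYAA
pos 16: CAA -> Q; peptide=MYAAQ
pos 19: UAC -> Y; peptide=MYAAQY
pos 22: UUC -> F; peptide=MYAAQYF
pos 25: UAA -> STOP

Answer: MYAAQYF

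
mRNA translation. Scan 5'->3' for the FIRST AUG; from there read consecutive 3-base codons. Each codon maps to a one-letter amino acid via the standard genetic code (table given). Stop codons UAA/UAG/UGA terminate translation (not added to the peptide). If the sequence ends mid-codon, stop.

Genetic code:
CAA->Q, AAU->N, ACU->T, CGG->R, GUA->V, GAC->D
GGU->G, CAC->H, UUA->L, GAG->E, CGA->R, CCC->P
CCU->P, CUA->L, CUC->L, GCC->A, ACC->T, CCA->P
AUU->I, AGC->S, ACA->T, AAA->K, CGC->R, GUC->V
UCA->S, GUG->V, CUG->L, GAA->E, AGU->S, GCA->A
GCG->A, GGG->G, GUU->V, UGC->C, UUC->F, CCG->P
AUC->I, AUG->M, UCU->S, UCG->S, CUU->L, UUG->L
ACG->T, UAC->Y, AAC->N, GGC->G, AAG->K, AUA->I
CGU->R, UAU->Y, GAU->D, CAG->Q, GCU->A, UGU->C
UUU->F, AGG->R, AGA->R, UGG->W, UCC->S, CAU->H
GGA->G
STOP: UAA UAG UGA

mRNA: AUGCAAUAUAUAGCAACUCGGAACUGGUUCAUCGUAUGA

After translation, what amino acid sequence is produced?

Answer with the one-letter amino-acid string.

Answer: MQYIATRNWFIV

Derivation:
start AUG at pos 0
pos 0: AUG -> M; peptide=M
pos 3: CAA -> Q; peptide=MQ
pos 6: UAU -> Y; peptide=MQY
pos 9: AUA -> I; peptide=MQYI
pos 12: GCA -> A; peptide=MQYIA
pos 15: ACU -> T; peptide=MQYIAT
pos 18: CGG -> R; peptide=MQYIATR
pos 21: AAC -> N; peptide=MQYIATRN
pos 24: UGG -> W; peptide=MQYIATRNW
pos 27: UUC -> F; peptide=MQYIATRNWF
pos 30: AUC -> I; peptide=MQYIATRNWFI
pos 33: GUA -> V; peptide=MQYIATRNWFIV
pos 36: UGA -> STOP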